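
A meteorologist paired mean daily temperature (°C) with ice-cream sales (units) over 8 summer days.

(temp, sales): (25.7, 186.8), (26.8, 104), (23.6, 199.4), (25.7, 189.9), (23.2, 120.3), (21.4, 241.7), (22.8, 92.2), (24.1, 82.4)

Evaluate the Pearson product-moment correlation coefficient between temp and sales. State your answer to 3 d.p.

-0.233

n = 8, Σx = 193.3, Σy = 1216.7, Σx² = 4693.03, Σy² = 209714.19, Σxy = 29225.57
nΣxy − ΣxΣy = 233804.56 − 235188.11 = -1383.55
nΣx² − (Σx)² = 37544.24 − 37364.89 = 179.35; nΣy² − (Σy)² = 1677713.52 − 1480358.89 = 197354.63
r = -1383.55 / √(179.35 × 197354.63) = -1383.55 / 5949.4162 ≈ -0.233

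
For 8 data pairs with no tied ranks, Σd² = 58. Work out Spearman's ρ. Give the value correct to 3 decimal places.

0.310

ρ = 1 − 6Σd² / [n(n²−1)] = 1 − 6×58 / (8×63)
  = 1 − 348/504 = 1 − 0.6905 ≈ 0.310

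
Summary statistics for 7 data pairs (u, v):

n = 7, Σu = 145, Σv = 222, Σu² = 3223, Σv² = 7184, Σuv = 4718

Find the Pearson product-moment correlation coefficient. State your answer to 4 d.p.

0.6732

r = (nΣuv − ΣuΣv) / √[(nΣu² − (Σu)²)(nΣv² − (Σv)²)]
Numerator: 7×4718 − 145×222 = 836
Denominator: √[(22561 − 21025)(50288 − 49284)] = √[1536 × 1004] = 1241.8309
r = 836 / 1241.8309 ≈ 0.6732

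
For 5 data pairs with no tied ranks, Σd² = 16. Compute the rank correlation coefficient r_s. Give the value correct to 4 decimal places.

ρ = 1 − 6Σd² / [n(n²−1)] = 1 − 6×16 / (5×24)
  = 1 − 96/120 = 1 − 0.80000 ≈ 0.2000

0.2000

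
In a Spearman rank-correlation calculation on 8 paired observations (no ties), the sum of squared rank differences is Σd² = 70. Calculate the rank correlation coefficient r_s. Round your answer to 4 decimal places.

0.1667

ρ = 1 − 6Σd² / [n(n²−1)] = 1 − 6×70 / (8×63)
  = 1 − 420/504 = 1 − 0.83333 ≈ 0.1667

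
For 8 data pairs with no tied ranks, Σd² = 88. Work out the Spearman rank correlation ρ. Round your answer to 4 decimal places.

ρ = 1 − 6Σd² / [n(n²−1)] = 1 − 6×88 / (8×63)
  = 1 − 528/504 = 1 − 1.04762 ≈ -0.0476

-0.0476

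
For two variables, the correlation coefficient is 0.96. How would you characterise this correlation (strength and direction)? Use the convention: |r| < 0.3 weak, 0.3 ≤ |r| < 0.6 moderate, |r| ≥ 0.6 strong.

strong positive

r = 0.96 > 0 so the relationship is positive.
|r| = 0.96, which falls in the strong range.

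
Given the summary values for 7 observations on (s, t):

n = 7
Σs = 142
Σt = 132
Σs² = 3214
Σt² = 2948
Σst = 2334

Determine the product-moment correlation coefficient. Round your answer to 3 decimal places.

-0.879

r = (nΣst − ΣsΣt) / √[(nΣs² − (Σs)²)(nΣt² − (Σt)²)]
Numerator: 7×2334 − 142×132 = -2406
Denominator: √[(22498 − 20164)(20636 − 17424)] = √[2334 × 3212] = 2738.0299
r = -2406 / 2738.0299 ≈ -0.879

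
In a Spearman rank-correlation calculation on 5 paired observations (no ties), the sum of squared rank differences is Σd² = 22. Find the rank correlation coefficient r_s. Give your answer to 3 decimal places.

ρ = 1 − 6Σd² / [n(n²−1)] = 1 − 6×22 / (5×24)
  = 1 − 132/120 = 1 − 1.1000 ≈ -0.100

-0.100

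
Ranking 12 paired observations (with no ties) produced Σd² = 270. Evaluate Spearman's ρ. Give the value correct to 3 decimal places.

ρ = 1 − 6Σd² / [n(n²−1)] = 1 − 6×270 / (12×143)
  = 1 − 1620/1716 = 1 − 0.9441 ≈ 0.056

0.056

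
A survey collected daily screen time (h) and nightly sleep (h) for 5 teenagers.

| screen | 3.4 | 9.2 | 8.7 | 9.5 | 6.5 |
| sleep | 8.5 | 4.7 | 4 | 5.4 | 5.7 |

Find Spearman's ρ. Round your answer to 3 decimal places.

-0.600

Rank screen: 1, 4, 3, 5, 2
Rank sleep: 5, 2, 1, 3, 4
d = rank(screen) − rank(sleep): -4, 2, 2, 2, -2; Σd² = 32
ρ = 1 − 6Σd² / [n(n²−1)] = 1 − 6×32 / (5×24) = 1 − 192/120 ≈ -0.600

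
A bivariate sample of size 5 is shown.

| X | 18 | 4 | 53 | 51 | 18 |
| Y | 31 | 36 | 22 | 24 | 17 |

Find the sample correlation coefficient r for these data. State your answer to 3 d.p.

n = 5, ΣX = 144, ΣY = 130, ΣX² = 6074, ΣY² = 3606, ΣXY = 3398
nΣXY − ΣXΣY = 16990 − 18720 = -1730
nΣX² − (ΣX)² = 30370 − 20736 = 9634; nΣY² − (ΣY)² = 18030 − 16900 = 1130
r = -1730 / √(9634 × 1130) = -1730 / 3299.4575 ≈ -0.524

-0.524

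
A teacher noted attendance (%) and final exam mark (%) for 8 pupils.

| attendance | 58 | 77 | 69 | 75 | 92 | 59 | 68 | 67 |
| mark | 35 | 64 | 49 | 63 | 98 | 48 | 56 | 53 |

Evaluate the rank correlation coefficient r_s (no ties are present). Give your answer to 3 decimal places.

0.929

Rank attendance: 1, 7, 5, 6, 8, 2, 4, 3
Rank mark: 1, 7, 3, 6, 8, 2, 5, 4
d = rank(attendance) − rank(mark): 0, 0, 2, 0, 0, 0, -1, -1; Σd² = 6
ρ = 1 − 6Σd² / [n(n²−1)] = 1 − 6×6 / (8×63) = 1 − 36/504 ≈ 0.929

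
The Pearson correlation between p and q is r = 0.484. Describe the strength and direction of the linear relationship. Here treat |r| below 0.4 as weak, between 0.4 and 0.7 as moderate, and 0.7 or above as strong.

moderate positive

r = 0.484 > 0 so the relationship is positive.
|r| = 0.484, which falls in the moderate range.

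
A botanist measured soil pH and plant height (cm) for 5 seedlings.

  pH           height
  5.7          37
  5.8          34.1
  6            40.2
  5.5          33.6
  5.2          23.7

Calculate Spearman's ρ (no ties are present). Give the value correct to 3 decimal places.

0.900

Rank pH: 3, 4, 5, 2, 1
Rank height: 4, 3, 5, 2, 1
d = rank(pH) − rank(height): -1, 1, 0, 0, 0; Σd² = 2
ρ = 1 − 6Σd² / [n(n²−1)] = 1 − 6×2 / (5×24) = 1 − 12/120 ≈ 0.900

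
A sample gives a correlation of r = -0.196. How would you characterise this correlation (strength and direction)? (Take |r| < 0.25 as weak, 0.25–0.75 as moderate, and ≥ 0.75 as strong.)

r = -0.196 < 0 so the relationship is negative.
|r| = 0.196, which falls in the weak range.

weak negative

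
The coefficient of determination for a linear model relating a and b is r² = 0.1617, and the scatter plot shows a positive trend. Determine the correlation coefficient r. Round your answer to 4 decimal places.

|r| = √0.1617 = 0.4021
The association is positive, so r = 0.4021.

0.4021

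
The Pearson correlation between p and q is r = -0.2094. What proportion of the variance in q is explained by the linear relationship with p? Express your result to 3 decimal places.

0.044

r² = (-0.2094)² = 0.044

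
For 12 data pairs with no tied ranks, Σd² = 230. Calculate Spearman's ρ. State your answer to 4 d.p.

0.1958

ρ = 1 − 6Σd² / [n(n²−1)] = 1 − 6×230 / (12×143)
  = 1 − 1380/1716 = 1 − 0.80420 ≈ 0.1958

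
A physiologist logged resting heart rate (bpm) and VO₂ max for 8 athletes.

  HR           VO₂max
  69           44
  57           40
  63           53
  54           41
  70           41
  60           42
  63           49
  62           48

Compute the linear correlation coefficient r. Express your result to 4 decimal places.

0.2032

n = 8, Σx = 498, Σy = 358, Σx² = 31208, Σy² = 16176, Σxy = 22322
nΣxy − ΣxΣy = 178576 − 178284 = 292
nΣx² − (Σx)² = 249664 − 248004 = 1660; nΣy² − (Σy)² = 129408 − 128164 = 1244
r = 292 / √(1660 × 1244) = 292 / 1437.0247 ≈ 0.2032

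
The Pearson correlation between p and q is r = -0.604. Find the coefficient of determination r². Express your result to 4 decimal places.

r² = (-0.604)² = 0.3648

0.3648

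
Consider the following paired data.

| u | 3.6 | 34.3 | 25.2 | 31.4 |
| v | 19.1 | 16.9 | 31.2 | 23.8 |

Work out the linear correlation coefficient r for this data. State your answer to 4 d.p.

n = 4, Σu = 94.5, Σv = 91, Σu² = 2810.45, Σv² = 2190.3, Σuv = 2181.99
nΣuv − ΣuΣv = 8727.96 − 8599.5 = 128.46
nΣu² − (Σu)² = 11241.8 − 8930.25 = 2311.55; nΣv² − (Σv)² = 8761.2 − 8281 = 480.2
r = 128.46 / √(2311.55 × 480.2) = 128.46 / 1053.5684 ≈ 0.1219

0.1219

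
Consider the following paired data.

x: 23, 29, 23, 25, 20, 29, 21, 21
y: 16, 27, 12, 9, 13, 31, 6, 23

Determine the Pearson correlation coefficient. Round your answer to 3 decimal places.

0.677

n = 8, Σx = 191, Σy = 137, Σx² = 4647, Σy² = 2905, Σxy = 3420
nΣxy − ΣxΣy = 27360 − 26167 = 1193
nΣx² − (Σx)² = 37176 − 36481 = 695; nΣy² − (Σy)² = 23240 − 18769 = 4471
r = 1193 / √(695 × 4471) = 1193 / 1762.7663 ≈ 0.677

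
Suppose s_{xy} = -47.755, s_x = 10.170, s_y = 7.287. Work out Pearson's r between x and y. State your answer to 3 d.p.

-0.644

r = Cov(x,y) / (s_x · s_y) = -47.755 / (10.170 × 7.287)
  = -47.755 / 74.1088 ≈ -0.644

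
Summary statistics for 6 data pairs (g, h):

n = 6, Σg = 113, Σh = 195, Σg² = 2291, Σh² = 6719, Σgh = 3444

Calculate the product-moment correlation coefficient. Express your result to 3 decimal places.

r = (nΣgh − ΣgΣh) / √[(nΣg² − (Σg)²)(nΣh² − (Σh)²)]
Numerator: 6×3444 − 113×195 = -1371
Denominator: √[(13746 − 12769)(40314 − 38025)] = √[977 × 2289] = 1495.4441
r = -1371 / 1495.4441 ≈ -0.917

-0.917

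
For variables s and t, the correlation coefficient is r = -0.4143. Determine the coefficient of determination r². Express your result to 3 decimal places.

0.172

r² = (-0.4143)² = 0.172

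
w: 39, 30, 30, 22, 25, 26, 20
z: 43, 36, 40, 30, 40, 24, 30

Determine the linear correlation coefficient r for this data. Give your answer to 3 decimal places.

n = 7, Σw = 192, Σz = 243, Σw² = 5506, Σz² = 8721, Σwz = 6841
nΣwz − ΣwΣz = 47887 − 46656 = 1231
nΣw² − (Σw)² = 38542 − 36864 = 1678; nΣz² − (Σz)² = 61047 − 59049 = 1998
r = 1231 / √(1678 × 1998) = 1231 / 1831.0227 ≈ 0.672

0.672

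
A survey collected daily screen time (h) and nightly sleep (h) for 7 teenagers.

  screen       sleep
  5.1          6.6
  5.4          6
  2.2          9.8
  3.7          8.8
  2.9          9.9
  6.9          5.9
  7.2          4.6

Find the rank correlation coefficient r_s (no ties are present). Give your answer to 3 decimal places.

Rank screen: 4, 5, 1, 3, 2, 6, 7
Rank sleep: 4, 3, 6, 5, 7, 2, 1
d = rank(screen) − rank(sleep): 0, 2, -5, -2, -5, 4, 6; Σd² = 110
ρ = 1 − 6Σd² / [n(n²−1)] = 1 − 6×110 / (7×48) = 1 − 660/336 ≈ -0.964

-0.964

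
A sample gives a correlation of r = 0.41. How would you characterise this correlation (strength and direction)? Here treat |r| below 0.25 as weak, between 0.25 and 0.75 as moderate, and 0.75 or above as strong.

moderate positive

r = 0.41 > 0 so the relationship is positive.
|r| = 0.41, which falls in the moderate range.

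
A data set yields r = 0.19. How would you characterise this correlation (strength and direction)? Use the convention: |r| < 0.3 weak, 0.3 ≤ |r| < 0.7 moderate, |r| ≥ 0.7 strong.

weak positive

r = 0.19 > 0 so the relationship is positive.
|r| = 0.19, which falls in the weak range.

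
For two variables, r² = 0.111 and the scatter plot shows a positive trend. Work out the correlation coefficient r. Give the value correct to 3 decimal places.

0.333

|r| = √0.111 = 0.333
The association is positive, so r = 0.333.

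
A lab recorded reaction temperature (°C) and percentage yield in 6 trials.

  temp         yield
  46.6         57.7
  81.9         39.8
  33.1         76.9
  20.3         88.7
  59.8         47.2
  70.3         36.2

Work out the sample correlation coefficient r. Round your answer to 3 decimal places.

-0.965

n = 6, Σx = 312, Σy = 346.5, Σx² = 18905, Σy² = 22232.91, Σxy = 15661.86
nΣxy − ΣxΣy = 93971.16 − 108108 = -14136.84
nΣx² − (Σx)² = 113430 − 97344 = 16086; nΣy² − (Σy)² = 133397.46 − 120062.25 = 13335.21
r = -14136.84 / √(16086 × 13335.21) = -14136.84 / 14646.1663 ≈ -0.965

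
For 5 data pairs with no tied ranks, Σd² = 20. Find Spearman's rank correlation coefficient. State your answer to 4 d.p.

ρ = 1 − 6Σd² / [n(n²−1)] = 1 − 6×20 / (5×24)
  = 1 − 120/120 = 1 − 1.00000 ≈ 0.0000

0.0000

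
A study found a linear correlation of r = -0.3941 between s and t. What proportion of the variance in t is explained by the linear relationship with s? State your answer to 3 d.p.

0.155

r² = (-0.3941)² = 0.155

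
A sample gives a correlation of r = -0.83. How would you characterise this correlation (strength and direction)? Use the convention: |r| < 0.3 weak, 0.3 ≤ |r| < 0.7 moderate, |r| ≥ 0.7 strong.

strong negative

r = -0.83 < 0 so the relationship is negative.
|r| = 0.83, which falls in the strong range.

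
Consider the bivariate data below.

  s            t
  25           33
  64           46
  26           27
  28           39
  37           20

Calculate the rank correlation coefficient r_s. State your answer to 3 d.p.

Rank s: 1, 5, 2, 3, 4
Rank t: 3, 5, 2, 4, 1
d = rank(s) − rank(t): -2, 0, 0, -1, 3; Σd² = 14
ρ = 1 − 6Σd² / [n(n²−1)] = 1 − 6×14 / (5×24) = 1 − 84/120 ≈ 0.300

0.300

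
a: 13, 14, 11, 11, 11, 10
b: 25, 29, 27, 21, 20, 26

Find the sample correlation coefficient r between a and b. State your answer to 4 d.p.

n = 6, Σa = 70, Σb = 148, Σa² = 828, Σb² = 3712, Σab = 1739
nΣab − ΣaΣb = 10434 − 10360 = 74
nΣa² − (Σa)² = 4968 − 4900 = 68; nΣb² − (Σb)² = 22272 − 21904 = 368
r = 74 / √(68 × 368) = 74 / 158.1898 ≈ 0.4678

0.4678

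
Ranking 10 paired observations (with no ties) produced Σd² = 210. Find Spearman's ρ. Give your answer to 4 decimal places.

-0.2727

ρ = 1 − 6Σd² / [n(n²−1)] = 1 − 6×210 / (10×99)
  = 1 − 1260/990 = 1 − 1.27273 ≈ -0.2727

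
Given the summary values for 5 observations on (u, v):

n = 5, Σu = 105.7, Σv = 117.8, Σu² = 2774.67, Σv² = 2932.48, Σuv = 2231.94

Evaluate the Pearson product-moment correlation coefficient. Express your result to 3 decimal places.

r = (nΣuv − ΣuΣv) / √[(nΣu² − (Σu)²)(nΣv² − (Σv)²)]
Numerator: 5×2231.94 − 105.7×117.8 = -1291.76
Denominator: √[(13873.35 − 11172.49)(14662.4 − 13876.84)] = √[2700.86 × 785.56] = 1456.6014
r = -1291.76 / 1456.6014 ≈ -0.887

-0.887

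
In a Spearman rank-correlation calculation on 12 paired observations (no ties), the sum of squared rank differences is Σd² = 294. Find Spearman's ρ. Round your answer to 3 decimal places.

ρ = 1 − 6Σd² / [n(n²−1)] = 1 − 6×294 / (12×143)
  = 1 − 1764/1716 = 1 − 1.0280 ≈ -0.028

-0.028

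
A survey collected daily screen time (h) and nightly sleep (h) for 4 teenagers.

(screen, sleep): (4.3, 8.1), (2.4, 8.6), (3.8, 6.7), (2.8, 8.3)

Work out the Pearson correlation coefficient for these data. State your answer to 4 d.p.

n = 4, Σx = 13.3, Σy = 31.7, Σx² = 46.53, Σy² = 253.35, Σxy = 104.17
nΣxy − ΣxΣy = 416.68 − 421.61 = -4.93
nΣx² − (Σx)² = 186.12 − 176.89 = 9.23; nΣy² − (Σy)² = 1013.4 − 1004.89 = 8.51
r = -4.93 / √(9.23 × 8.51) = -4.93 / 8.8627 ≈ -0.5563

-0.5563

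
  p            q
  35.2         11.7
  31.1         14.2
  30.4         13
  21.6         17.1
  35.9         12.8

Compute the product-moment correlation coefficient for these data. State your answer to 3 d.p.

n = 5, Σp = 154.2, Σq = 68.8, Σp² = 4885.78, Σq² = 963.78, Σpq = 2077.54
nΣpq − ΣpΣq = 10387.7 − 10608.96 = -221.26
nΣp² − (Σp)² = 24428.9 − 23777.64 = 651.26; nΣq² − (Σq)² = 4818.9 − 4733.44 = 85.46
r = -221.26 / √(651.26 × 85.46) = -221.26 / 235.9167 ≈ -0.938

-0.938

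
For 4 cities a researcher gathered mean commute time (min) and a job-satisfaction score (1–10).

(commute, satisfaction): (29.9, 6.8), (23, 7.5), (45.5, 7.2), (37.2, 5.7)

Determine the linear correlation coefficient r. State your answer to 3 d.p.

-0.290

n = 4, Σx = 135.6, Σy = 27.2, Σx² = 4877.1, Σy² = 186.82, Σxy = 915.46
nΣxy − ΣxΣy = 3661.84 − 3688.32 = -26.48
nΣx² − (Σx)² = 19508.4 − 18387.36 = 1121.04; nΣy² − (Σy)² = 747.28 − 739.84 = 7.44
r = -26.48 / √(1121.04 × 7.44) = -26.48 / 91.3265 ≈ -0.290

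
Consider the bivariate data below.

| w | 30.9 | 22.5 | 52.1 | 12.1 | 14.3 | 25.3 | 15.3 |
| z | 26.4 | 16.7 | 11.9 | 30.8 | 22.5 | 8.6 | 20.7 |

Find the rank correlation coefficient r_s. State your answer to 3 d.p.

Rank w: 6, 4, 7, 1, 2, 5, 3
Rank z: 6, 3, 2, 7, 5, 1, 4
d = rank(w) − rank(z): 0, 1, 5, -6, -3, 4, -1; Σd² = 88
ρ = 1 − 6Σd² / [n(n²−1)] = 1 − 6×88 / (7×48) = 1 − 528/336 ≈ -0.571

-0.571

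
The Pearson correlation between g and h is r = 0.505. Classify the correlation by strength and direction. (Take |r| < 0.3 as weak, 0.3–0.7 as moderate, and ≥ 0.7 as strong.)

moderate positive

r = 0.505 > 0 so the relationship is positive.
|r| = 0.505, which falls in the moderate range.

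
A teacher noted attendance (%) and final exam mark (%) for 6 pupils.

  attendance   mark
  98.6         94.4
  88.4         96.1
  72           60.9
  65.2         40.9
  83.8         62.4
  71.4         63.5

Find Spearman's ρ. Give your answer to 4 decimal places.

0.7714

Rank attendance: 6, 5, 3, 1, 4, 2
Rank mark: 5, 6, 2, 1, 3, 4
d = rank(attendance) − rank(mark): 1, -1, 1, 0, 1, -2; Σd² = 8
ρ = 1 − 6Σd² / [n(n²−1)] = 1 − 6×8 / (6×35) = 1 − 48/210 ≈ 0.7714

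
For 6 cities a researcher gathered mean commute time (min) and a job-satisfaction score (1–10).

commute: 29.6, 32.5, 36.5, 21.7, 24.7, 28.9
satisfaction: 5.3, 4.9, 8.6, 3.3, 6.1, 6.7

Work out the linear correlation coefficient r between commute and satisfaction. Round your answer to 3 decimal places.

0.725

n = 6, Σx = 173.9, Σy = 34.9, Σx² = 5180.85, Σy² = 219.05, Σxy = 1045.94
nΣxy − ΣxΣy = 6275.64 − 6069.11 = 206.53
nΣx² − (Σx)² = 31085.1 − 30241.21 = 843.89; nΣy² − (Σy)² = 1314.3 − 1218.01 = 96.29
r = 206.53 / √(843.89 × 96.29) = 206.53 / 285.0582 ≈ 0.725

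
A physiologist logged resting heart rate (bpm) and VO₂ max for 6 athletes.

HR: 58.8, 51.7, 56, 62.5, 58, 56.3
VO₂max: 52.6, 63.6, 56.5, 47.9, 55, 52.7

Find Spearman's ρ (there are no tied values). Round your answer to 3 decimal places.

Rank HR: 5, 1, 2, 6, 4, 3
Rank VO₂max: 2, 6, 5, 1, 4, 3
d = rank(HR) − rank(VO₂max): 3, -5, -3, 5, 0, 0; Σd² = 68
ρ = 1 − 6Σd² / [n(n²−1)] = 1 − 6×68 / (6×35) = 1 − 408/210 ≈ -0.943

-0.943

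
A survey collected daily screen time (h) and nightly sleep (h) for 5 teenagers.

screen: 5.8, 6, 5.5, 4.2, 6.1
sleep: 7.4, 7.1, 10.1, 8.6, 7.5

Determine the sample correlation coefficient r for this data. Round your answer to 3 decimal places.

-0.452

n = 5, Σx = 27.6, Σy = 40.7, Σx² = 154.74, Σy² = 337.39, Σxy = 222.94
nΣxy − ΣxΣy = 1114.7 − 1123.32 = -8.62
nΣx² − (Σx)² = 773.7 − 761.76 = 11.94; nΣy² − (Σy)² = 1686.95 − 1656.49 = 30.46
r = -8.62 / √(11.94 × 30.46) = -8.62 / 19.0707 ≈ -0.452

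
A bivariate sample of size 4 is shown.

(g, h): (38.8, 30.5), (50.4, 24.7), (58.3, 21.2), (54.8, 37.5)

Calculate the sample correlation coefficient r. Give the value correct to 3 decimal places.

n = 4, Σg = 202.3, Σh = 113.9, Σg² = 10447.53, Σh² = 3396.03, Σgh = 5719.24
nΣgh − ΣgΣh = 22876.96 − 23041.97 = -165.01
nΣg² − (Σg)² = 41790.12 − 40925.29 = 864.83; nΣh² − (Σh)² = 13584.12 − 12973.21 = 610.91
r = -165.01 / √(864.83 × 610.91) = -165.01 / 726.8654 ≈ -0.227

-0.227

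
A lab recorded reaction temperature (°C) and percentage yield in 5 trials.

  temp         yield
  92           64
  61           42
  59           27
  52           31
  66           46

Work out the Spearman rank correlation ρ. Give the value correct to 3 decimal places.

0.900

Rank temp: 5, 3, 2, 1, 4
Rank yield: 5, 3, 1, 2, 4
d = rank(temp) − rank(yield): 0, 0, 1, -1, 0; Σd² = 2
ρ = 1 − 6Σd² / [n(n²−1)] = 1 − 6×2 / (5×24) = 1 − 12/120 ≈ 0.900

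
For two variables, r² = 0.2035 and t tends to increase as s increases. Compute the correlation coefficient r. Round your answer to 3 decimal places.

0.451

|r| = √0.2035 = 0.451
The association is positive, so r = 0.451.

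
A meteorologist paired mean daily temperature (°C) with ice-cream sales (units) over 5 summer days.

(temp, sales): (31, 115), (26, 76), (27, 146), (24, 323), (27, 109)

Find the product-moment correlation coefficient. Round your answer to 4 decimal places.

n = 5, Σx = 135, Σy = 769, Σx² = 3671, Σy² = 156527, Σxy = 20178
nΣxy − ΣxΣy = 100890 − 103815 = -2925
nΣx² − (Σx)² = 18355 − 18225 = 130; nΣy² − (Σy)² = 782635 − 591361 = 191274
r = -2925 / √(130 × 191274) = -2925 / 4986.5439 ≈ -0.5866

-0.5866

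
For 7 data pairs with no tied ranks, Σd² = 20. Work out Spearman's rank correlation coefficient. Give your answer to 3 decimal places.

ρ = 1 − 6Σd² / [n(n²−1)] = 1 − 6×20 / (7×48)
  = 1 − 120/336 = 1 − 0.3571 ≈ 0.643

0.643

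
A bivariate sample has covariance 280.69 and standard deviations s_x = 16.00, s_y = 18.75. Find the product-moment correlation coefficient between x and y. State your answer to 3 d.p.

r = Cov(x,y) / (s_x · s_y) = 280.69 / (16.00 × 18.75)
  = 280.69 / 300.0000 ≈ 0.936

0.936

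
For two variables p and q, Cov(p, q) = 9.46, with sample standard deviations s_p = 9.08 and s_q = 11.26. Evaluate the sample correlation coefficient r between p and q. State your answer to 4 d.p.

r = Cov(p,q) / (s_p · s_q) = 9.46 / (9.08 × 11.26)
  = 9.46 / 102.2408 ≈ 0.0925

0.0925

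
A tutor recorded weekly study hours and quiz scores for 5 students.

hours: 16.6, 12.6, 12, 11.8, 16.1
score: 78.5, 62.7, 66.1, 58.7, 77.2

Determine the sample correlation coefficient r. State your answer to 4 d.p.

0.9577

n = 5, Σx = 69.1, Σy = 343.2, Σx² = 976.77, Σy² = 23868.28, Σxy = 4821.9
nΣxy − ΣxΣy = 24109.5 − 23715.12 = 394.38
nΣx² − (Σx)² = 4883.85 − 4774.81 = 109.04; nΣy² − (Σy)² = 119341.4 − 117786.24 = 1555.16
r = 394.38 / √(109.04 × 1555.16) = 394.38 / 411.7944 ≈ 0.9577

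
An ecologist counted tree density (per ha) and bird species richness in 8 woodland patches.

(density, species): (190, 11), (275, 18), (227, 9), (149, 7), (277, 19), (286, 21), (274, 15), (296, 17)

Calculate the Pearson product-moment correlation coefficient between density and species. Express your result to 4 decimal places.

0.8882

n = 8, Σx = 1974, Σy = 117, Σx² = 506672, Σy² = 1891, Σxy = 30537
nΣxy − ΣxΣy = 244296 − 230958 = 13338
nΣx² − (Σx)² = 4053376 − 3896676 = 156700; nΣy² − (Σy)² = 15128 − 13689 = 1439
r = 13338 / √(156700 × 1439) = 13338 / 15016.3677 ≈ 0.8882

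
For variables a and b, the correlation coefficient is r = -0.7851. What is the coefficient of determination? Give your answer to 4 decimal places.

0.6164

r² = (-0.7851)² = 0.6164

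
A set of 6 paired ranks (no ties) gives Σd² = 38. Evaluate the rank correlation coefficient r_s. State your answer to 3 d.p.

ρ = 1 − 6Σd² / [n(n²−1)] = 1 − 6×38 / (6×35)
  = 1 − 228/210 = 1 − 1.0857 ≈ -0.086

-0.086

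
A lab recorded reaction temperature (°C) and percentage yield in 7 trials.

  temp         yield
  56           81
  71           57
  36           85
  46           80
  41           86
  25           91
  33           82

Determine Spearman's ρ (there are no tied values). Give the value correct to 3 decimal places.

-0.821

Rank temp: 6, 7, 3, 5, 4, 1, 2
Rank yield: 3, 1, 5, 2, 6, 7, 4
d = rank(temp) − rank(yield): 3, 6, -2, 3, -2, -6, -2; Σd² = 102
ρ = 1 − 6Σd² / [n(n²−1)] = 1 − 6×102 / (7×48) = 1 − 612/336 ≈ -0.821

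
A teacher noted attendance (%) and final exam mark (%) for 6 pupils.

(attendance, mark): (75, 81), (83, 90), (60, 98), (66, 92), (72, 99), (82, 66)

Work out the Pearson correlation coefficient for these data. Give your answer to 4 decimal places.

-0.6459

n = 6, Σx = 438, Σy = 526, Σx² = 32378, Σy² = 46886, Σxy = 38037
nΣxy − ΣxΣy = 228222 − 230388 = -2166
nΣx² − (Σx)² = 194268 − 191844 = 2424; nΣy² − (Σy)² = 281316 − 276676 = 4640
r = -2166 / √(2424 × 4640) = -2166 / 3353.7084 ≈ -0.6459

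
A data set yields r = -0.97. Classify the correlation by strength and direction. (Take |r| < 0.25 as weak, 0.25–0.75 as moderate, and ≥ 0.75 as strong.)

strong negative

r = -0.97 < 0 so the relationship is negative.
|r| = 0.97, which falls in the strong range.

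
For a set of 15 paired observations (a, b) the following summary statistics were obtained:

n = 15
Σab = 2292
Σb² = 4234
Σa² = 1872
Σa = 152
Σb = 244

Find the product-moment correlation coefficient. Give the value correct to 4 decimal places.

r = (nΣab − ΣaΣb) / √[(nΣa² − (Σa)²)(nΣb² − (Σb)²)]
Numerator: 15×2292 − 152×244 = -2708
Denominator: √[(28080 − 23104)(63510 − 59536)] = √[4976 × 3974] = 4446.8668
r = -2708 / 4446.8668 ≈ -0.6090

-0.6090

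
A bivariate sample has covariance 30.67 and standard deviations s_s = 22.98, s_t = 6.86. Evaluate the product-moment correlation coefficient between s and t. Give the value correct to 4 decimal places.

r = Cov(s,t) / (s_s · s_t) = 30.67 / (22.98 × 6.86)
  = 30.67 / 157.6428 ≈ 0.1946

0.1946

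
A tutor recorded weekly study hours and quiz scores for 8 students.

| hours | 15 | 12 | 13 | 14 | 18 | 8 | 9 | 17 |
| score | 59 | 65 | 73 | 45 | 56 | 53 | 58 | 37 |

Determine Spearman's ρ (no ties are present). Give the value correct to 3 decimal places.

Rank hours: 6, 3, 4, 5, 8, 1, 2, 7
Rank score: 6, 7, 8, 2, 4, 3, 5, 1
d = rank(hours) − rank(score): 0, -4, -4, 3, 4, -2, -3, 6; Σd² = 106
ρ = 1 − 6Σd² / [n(n²−1)] = 1 − 6×106 / (8×63) = 1 − 636/504 ≈ -0.262

-0.262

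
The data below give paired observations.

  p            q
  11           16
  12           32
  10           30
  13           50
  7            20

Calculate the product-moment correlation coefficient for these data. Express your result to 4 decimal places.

0.6669

n = 5, Σp = 53, Σq = 148, Σp² = 583, Σq² = 5080, Σpq = 1650
nΣpq − ΣpΣq = 8250 − 7844 = 406
nΣp² − (Σp)² = 2915 − 2809 = 106; nΣq² − (Σq)² = 25400 − 21904 = 3496
r = 406 / √(106 × 3496) = 406 / 608.7495 ≈ 0.6669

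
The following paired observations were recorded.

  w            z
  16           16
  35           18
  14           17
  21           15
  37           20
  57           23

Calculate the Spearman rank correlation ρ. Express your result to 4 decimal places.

0.7714

Rank w: 2, 4, 1, 3, 5, 6
Rank z: 2, 4, 3, 1, 5, 6
d = rank(w) − rank(z): 0, 0, -2, 2, 0, 0; Σd² = 8
ρ = 1 − 6Σd² / [n(n²−1)] = 1 − 6×8 / (6×35) = 1 − 48/210 ≈ 0.7714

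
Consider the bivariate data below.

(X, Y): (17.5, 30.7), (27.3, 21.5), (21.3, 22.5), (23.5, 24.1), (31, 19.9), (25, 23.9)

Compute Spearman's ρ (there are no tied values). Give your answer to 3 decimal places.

-0.829

Rank X: 1, 5, 2, 3, 6, 4
Rank Y: 6, 2, 3, 5, 1, 4
d = rank(X) − rank(Y): -5, 3, -1, -2, 5, 0; Σd² = 64
ρ = 1 − 6Σd² / [n(n²−1)] = 1 − 6×64 / (6×35) = 1 − 384/210 ≈ -0.829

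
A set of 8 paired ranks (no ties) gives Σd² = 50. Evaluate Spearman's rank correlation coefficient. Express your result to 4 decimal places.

ρ = 1 − 6Σd² / [n(n²−1)] = 1 − 6×50 / (8×63)
  = 1 − 300/504 = 1 − 0.59524 ≈ 0.4048

0.4048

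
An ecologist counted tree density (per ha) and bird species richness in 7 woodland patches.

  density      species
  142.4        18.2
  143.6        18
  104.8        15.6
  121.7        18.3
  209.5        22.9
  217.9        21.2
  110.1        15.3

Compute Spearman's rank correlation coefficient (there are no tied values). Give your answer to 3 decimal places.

Rank density: 4, 5, 1, 3, 6, 7, 2
Rank species: 4, 3, 2, 5, 7, 6, 1
d = rank(density) − rank(species): 0, 2, -1, -2, -1, 1, 1; Σd² = 12
ρ = 1 − 6Σd² / [n(n²−1)] = 1 − 6×12 / (7×48) = 1 − 72/336 ≈ 0.786

0.786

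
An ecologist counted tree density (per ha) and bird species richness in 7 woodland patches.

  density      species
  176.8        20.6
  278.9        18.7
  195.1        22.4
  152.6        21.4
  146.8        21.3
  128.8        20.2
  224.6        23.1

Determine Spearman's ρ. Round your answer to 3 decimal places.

Rank density: 4, 7, 5, 3, 2, 1, 6
Rank species: 3, 1, 6, 5, 4, 2, 7
d = rank(density) − rank(species): 1, 6, -1, -2, -2, -1, -1; Σd² = 48
ρ = 1 − 6Σd² / [n(n²−1)] = 1 − 6×48 / (7×48) = 1 − 288/336 ≈ 0.143

0.143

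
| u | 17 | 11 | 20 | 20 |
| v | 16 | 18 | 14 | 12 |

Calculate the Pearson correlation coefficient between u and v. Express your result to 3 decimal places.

n = 4, Σu = 68, Σv = 60, Σu² = 1210, Σv² = 920, Σuv = 990
nΣuv − ΣuΣv = 3960 − 4080 = -120
nΣu² − (Σu)² = 4840 − 4624 = 216; nΣv² − (Σv)² = 3680 − 3600 = 80
r = -120 / √(216 × 80) = -120 / 131.4534 ≈ -0.913

-0.913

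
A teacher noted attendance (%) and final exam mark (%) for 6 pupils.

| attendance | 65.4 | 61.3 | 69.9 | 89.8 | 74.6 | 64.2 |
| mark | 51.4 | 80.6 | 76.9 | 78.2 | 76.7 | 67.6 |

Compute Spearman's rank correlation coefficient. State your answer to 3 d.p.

Rank attendance: 3, 1, 4, 6, 5, 2
Rank mark: 1, 6, 4, 5, 3, 2
d = rank(attendance) − rank(mark): 2, -5, 0, 1, 2, 0; Σd² = 34
ρ = 1 − 6Σd² / [n(n²−1)] = 1 − 6×34 / (6×35) = 1 − 204/210 ≈ 0.029

0.029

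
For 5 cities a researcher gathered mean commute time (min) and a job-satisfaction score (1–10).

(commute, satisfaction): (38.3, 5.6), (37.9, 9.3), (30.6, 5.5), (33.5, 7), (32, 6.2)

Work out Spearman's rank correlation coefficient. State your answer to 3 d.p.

Rank commute: 5, 4, 1, 3, 2
Rank satisfaction: 2, 5, 1, 4, 3
d = rank(commute) − rank(satisfaction): 3, -1, 0, -1, -1; Σd² = 12
ρ = 1 − 6Σd² / [n(n²−1)] = 1 − 6×12 / (5×24) = 1 − 72/120 ≈ 0.400

0.400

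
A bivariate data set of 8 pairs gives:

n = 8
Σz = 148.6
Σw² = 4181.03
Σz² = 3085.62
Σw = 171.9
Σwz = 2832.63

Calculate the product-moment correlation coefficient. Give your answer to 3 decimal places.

r = (nΣwz − ΣwΣz) / √[(nΣw² − (Σw)²)(nΣz² − (Σz)²)]
Numerator: 8×2832.63 − 171.9×148.6 = -2883.3
Denominator: √[(33448.24 − 29549.61)(24684.96 − 22081.96)] = √[3898.63 × 2603] = 3185.6136
r = -2883.3 / 3185.6136 ≈ -0.905

-0.905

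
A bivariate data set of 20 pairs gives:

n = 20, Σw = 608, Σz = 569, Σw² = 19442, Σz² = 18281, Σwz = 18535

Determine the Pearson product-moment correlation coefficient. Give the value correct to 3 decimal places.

r = (nΣwz − ΣwΣz) / √[(nΣw² − (Σw)²)(nΣz² − (Σz)²)]
Numerator: 20×18535 − 608×569 = 24748
Denominator: √[(388840 − 369664)(365620 − 323761)] = √[19176 × 41859] = 28331.7522
r = 24748 / 28331.7522 ≈ 0.874

0.874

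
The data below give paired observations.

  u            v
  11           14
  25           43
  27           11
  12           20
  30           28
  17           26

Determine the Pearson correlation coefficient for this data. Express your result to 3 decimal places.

n = 6, Σu = 122, Σv = 142, Σu² = 2808, Σv² = 4026, Σuv = 3048
nΣuv − ΣuΣv = 18288 − 17324 = 964
nΣu² − (Σu)² = 16848 − 14884 = 1964; nΣv² − (Σv)² = 24156 − 20164 = 3992
r = 964 / √(1964 × 3992) = 964 / 2800.0514 ≈ 0.344

0.344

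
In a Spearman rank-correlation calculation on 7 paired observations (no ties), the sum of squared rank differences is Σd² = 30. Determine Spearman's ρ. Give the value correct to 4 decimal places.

0.4643

ρ = 1 − 6Σd² / [n(n²−1)] = 1 − 6×30 / (7×48)
  = 1 − 180/336 = 1 − 0.53571 ≈ 0.4643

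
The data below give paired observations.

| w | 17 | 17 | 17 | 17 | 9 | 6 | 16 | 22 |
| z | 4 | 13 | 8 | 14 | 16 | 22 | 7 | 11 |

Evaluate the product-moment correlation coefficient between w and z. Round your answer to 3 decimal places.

n = 8, Σw = 121, Σz = 95, Σw² = 2013, Σz² = 1355, Σwz = 1293
nΣwz − ΣwΣz = 10344 − 11495 = -1151
nΣw² − (Σw)² = 16104 − 14641 = 1463; nΣz² − (Σz)² = 10840 − 9025 = 1815
r = -1151 / √(1463 × 1815) = -1151 / 1629.5229 ≈ -0.706

-0.706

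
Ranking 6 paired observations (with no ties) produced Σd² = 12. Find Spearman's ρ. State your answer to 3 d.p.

ρ = 1 − 6Σd² / [n(n²−1)] = 1 − 6×12 / (6×35)
  = 1 − 72/210 = 1 − 0.3429 ≈ 0.657

0.657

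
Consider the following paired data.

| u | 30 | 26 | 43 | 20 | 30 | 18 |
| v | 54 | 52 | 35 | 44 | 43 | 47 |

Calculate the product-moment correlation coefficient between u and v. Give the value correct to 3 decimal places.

-0.525

n = 6, Σu = 167, Σv = 275, Σu² = 5049, Σv² = 12839, Σuv = 7493
nΣuv − ΣuΣv = 44958 − 45925 = -967
nΣu² − (Σu)² = 30294 − 27889 = 2405; nΣv² − (Σv)² = 77034 − 75625 = 1409
r = -967 / √(2405 × 1409) = -967 / 1840.8273 ≈ -0.525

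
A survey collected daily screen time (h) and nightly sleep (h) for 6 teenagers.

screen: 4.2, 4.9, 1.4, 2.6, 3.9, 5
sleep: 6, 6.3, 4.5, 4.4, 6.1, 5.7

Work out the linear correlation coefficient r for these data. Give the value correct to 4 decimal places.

n = 6, Σx = 22, Σy = 33, Σx² = 90.58, Σy² = 185, Σxy = 126.1
nΣxy − ΣxΣy = 756.6 − 726 = 30.6
nΣx² − (Σx)² = 543.48 − 484 = 59.48; nΣy² − (Σy)² = 1110 − 1089 = 21
r = 30.6 / √(59.48 × 21) = 30.6 / 35.3423 ≈ 0.8658

0.8658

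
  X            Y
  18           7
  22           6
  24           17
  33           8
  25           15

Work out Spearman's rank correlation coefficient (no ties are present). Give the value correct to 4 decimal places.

Rank X: 1, 2, 3, 5, 4
Rank Y: 2, 1, 5, 3, 4
d = rank(X) − rank(Y): -1, 1, -2, 2, 0; Σd² = 10
ρ = 1 − 6Σd² / [n(n²−1)] = 1 − 6×10 / (5×24) = 1 − 60/120 ≈ 0.5000

0.5000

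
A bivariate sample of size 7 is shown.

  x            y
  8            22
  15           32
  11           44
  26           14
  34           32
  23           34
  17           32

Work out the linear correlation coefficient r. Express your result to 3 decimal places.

n = 7, Σx = 134, Σy = 210, Σx² = 3060, Σy² = 6844, Σxy = 3918
nΣxy − ΣxΣy = 27426 − 28140 = -714
nΣx² − (Σx)² = 21420 − 17956 = 3464; nΣy² − (Σy)² = 47908 − 44100 = 3808
r = -714 / √(3464 × 3808) = -714 / 3631.9295 ≈ -0.197

-0.197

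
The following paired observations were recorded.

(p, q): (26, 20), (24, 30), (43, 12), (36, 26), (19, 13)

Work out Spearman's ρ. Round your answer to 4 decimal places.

-0.3000

Rank p: 3, 2, 5, 4, 1
Rank q: 3, 5, 1, 4, 2
d = rank(p) − rank(q): 0, -3, 4, 0, -1; Σd² = 26
ρ = 1 − 6Σd² / [n(n²−1)] = 1 − 6×26 / (5×24) = 1 − 156/120 ≈ -0.3000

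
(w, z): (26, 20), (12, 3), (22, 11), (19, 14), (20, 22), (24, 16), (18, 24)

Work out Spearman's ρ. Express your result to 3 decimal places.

Rank w: 7, 1, 5, 3, 4, 6, 2
Rank z: 5, 1, 2, 3, 6, 4, 7
d = rank(w) − rank(z): 2, 0, 3, 0, -2, 2, -5; Σd² = 46
ρ = 1 − 6Σd² / [n(n²−1)] = 1 − 6×46 / (7×48) = 1 − 276/336 ≈ 0.179

0.179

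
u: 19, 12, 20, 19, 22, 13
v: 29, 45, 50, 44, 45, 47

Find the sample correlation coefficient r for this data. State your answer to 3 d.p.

n = 6, Σu = 105, Σv = 260, Σu² = 1919, Σv² = 11536, Σuv = 4528
nΣuv − ΣuΣv = 27168 − 27300 = -132
nΣu² − (Σu)² = 11514 − 11025 = 489; nΣv² − (Σv)² = 69216 − 67600 = 1616
r = -132 / √(489 × 1616) = -132 / 888.9454 ≈ -0.148

-0.148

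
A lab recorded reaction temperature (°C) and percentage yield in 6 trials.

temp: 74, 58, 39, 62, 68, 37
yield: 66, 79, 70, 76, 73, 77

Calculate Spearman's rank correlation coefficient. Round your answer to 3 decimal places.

Rank temp: 6, 3, 2, 4, 5, 1
Rank yield: 1, 6, 2, 4, 3, 5
d = rank(temp) − rank(yield): 5, -3, 0, 0, 2, -4; Σd² = 54
ρ = 1 − 6Σd² / [n(n²−1)] = 1 − 6×54 / (6×35) = 1 − 324/210 ≈ -0.543

-0.543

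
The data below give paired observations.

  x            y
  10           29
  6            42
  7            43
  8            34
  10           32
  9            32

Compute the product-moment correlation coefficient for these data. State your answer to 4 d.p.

n = 6, Σx = 50, Σy = 212, Σx² = 430, Σy² = 7658, Σxy = 1723
nΣxy − ΣxΣy = 10338 − 10600 = -262
nΣx² − (Σx)² = 2580 − 2500 = 80; nΣy² − (Σy)² = 45948 − 44944 = 1004
r = -262 / √(80 × 1004) = -262 / 283.4078 ≈ -0.9245

-0.9245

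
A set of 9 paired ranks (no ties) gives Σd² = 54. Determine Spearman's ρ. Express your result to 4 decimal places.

ρ = 1 − 6Σd² / [n(n²−1)] = 1 − 6×54 / (9×80)
  = 1 − 324/720 = 1 − 0.45000 ≈ 0.5500

0.5500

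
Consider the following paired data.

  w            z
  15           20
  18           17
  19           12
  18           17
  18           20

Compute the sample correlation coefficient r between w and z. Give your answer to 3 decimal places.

-0.685

n = 5, Σw = 88, Σz = 86, Σw² = 1558, Σz² = 1522, Σwz = 1500
nΣwz − ΣwΣz = 7500 − 7568 = -68
nΣw² − (Σw)² = 7790 − 7744 = 46; nΣz² − (Σz)² = 7610 − 7396 = 214
r = -68 / √(46 × 214) = -68 / 99.2169 ≈ -0.685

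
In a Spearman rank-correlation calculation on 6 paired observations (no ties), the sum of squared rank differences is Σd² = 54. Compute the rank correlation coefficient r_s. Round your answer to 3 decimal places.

ρ = 1 − 6Σd² / [n(n²−1)] = 1 − 6×54 / (6×35)
  = 1 − 324/210 = 1 − 1.5429 ≈ -0.543

-0.543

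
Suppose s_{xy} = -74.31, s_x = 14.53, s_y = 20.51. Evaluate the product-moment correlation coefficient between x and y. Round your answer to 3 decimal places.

-0.249

r = Cov(x,y) / (s_x · s_y) = -74.31 / (14.53 × 20.51)
  = -74.31 / 298.0103 ≈ -0.249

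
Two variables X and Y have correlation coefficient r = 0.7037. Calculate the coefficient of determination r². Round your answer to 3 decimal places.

0.495

r² = (0.7037)² = 0.495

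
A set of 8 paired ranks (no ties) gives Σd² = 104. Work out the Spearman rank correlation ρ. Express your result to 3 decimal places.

ρ = 1 − 6Σd² / [n(n²−1)] = 1 − 6×104 / (8×63)
  = 1 − 624/504 = 1 − 1.2381 ≈ -0.238

-0.238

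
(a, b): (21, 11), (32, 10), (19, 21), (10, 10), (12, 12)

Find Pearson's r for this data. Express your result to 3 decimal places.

n = 5, Σa = 94, Σb = 64, Σa² = 2070, Σb² = 906, Σab = 1194
nΣab − ΣaΣb = 5970 − 6016 = -46
nΣa² − (Σa)² = 10350 − 8836 = 1514; nΣb² − (Σb)² = 4530 − 4096 = 434
r = -46 / √(1514 × 434) = -46 / 810.6022 ≈ -0.057

-0.057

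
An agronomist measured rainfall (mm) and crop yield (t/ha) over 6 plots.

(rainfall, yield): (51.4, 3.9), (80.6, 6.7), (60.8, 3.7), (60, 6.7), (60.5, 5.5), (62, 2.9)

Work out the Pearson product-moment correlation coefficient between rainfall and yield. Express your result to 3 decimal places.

0.522

n = 6, Σx = 375.3, Σy = 29.4, Σx² = 23939.21, Σy² = 157.34, Σxy = 1879.99
nΣxy − ΣxΣy = 11279.94 − 11033.82 = 246.12
nΣx² − (Σx)² = 143635.26 − 140850.09 = 2785.17; nΣy² − (Σy)² = 944.04 − 864.36 = 79.68
r = 246.12 / √(2785.17 × 79.68) = 246.12 / 471.0863 ≈ 0.522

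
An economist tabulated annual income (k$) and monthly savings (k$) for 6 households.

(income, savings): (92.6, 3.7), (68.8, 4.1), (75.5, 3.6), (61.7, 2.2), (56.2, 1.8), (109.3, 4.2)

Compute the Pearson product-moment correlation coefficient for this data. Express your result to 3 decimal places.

n = 6, Σx = 464.1, Σy = 19.6, Σx² = 37920.27, Σy² = 69.18, Σxy = 1592.46
nΣxy − ΣxΣy = 9554.76 − 9096.36 = 458.4
nΣx² − (Σx)² = 227521.62 − 215388.81 = 12132.81; nΣy² − (Σy)² = 415.08 − 384.16 = 30.92
r = 458.4 / √(12132.81 × 30.92) = 458.4 / 612.4920 ≈ 0.748

0.748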